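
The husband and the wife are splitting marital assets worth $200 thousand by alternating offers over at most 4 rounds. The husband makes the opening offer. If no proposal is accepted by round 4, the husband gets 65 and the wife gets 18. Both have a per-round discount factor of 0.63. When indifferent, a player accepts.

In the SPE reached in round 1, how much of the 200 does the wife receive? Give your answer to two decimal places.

80.38

Round 4 (the wife proposes): the husband gets 65 if talks fail, so the wife offers 65 and keeps 135.
Round 3 (the husband proposes): the wife can get 135 next round, worth 0.63 × 135 = 85.05 now, so the husband offers 85.05, keeping 114.95.
Round 2 (the wife proposes): the husband can get 114.95 next round, worth 0.63 × 114.95 = 72.4185 now, so the wife offers 72.4185, keeping 127.5815.
Round 1 (the husband proposes): the wife can get 127.5815 next round, worth 0.63 × 127.5815 = 80.376345 now; the husband offers that and keeps 119.623655.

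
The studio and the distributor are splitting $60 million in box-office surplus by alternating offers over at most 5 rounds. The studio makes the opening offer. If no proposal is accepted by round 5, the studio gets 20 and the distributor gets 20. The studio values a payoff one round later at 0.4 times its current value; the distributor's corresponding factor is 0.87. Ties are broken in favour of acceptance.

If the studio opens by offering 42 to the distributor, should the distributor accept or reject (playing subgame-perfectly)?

Reject

Work out the distributor's continuation value if the offer is rejected.
Round 5 (the studio proposes): the distributor gets 20 if talks fail, so the studio offers 20 and keeps 40.
Round 4 (the distributor proposes): the studio can get 40 next round, worth 0.4 × 40 = 16 now. The distributor offers 16 and keeps 60 − 16 = 44.
Round 3 (the studio proposes): the distributor can get 44 next round, worth 0.87 × 44 = 38.28 now; the studio offers that and keeps 21.72.
Round 2 (the distributor proposes): the studio can get 21.72 next round, worth 0.4 × 21.72 = 8.688 now. The distributor offers 8.688 and keeps 60 − 8.688 = 51.312.
So by rejecting in round 1, the distributor gets 51.312 next round, worth 0.87 × 51.312 = 44.64144 now.
Offer 42 < 44.64144, so the distributor rejects.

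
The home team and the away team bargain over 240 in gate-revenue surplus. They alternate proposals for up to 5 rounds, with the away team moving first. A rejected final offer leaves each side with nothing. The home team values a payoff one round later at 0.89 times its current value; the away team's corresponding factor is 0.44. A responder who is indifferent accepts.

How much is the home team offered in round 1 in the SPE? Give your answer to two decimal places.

By backward induction:
Round 5 (the away team proposes): rejection yields 0 for the home team; the away team offers 0 and keeps 240.
Round 4 (the home team proposes): the away team can get 240 next round, worth 0.44 × 240 = 105.6 now, so the home team offers 105.6, keeping 134.4.
Round 3 (the away team proposes): the home team can get 134.4 next round, worth 0.89 × 134.4 = 119.616 now; the away team offers that and keeps 120.384.
Round 2 (the home team proposes): the away team can get 120.384 next round, worth 0.44 × 120.384 = 52.96896 now; the home team offers that and keeps 187.03104.
Round 1 (the away team proposes): the home team can get 187.03104 next round, worth 0.89 × 187.03104 = 166.4576256 now; the away team offers that and keeps 73.5423744.

166.46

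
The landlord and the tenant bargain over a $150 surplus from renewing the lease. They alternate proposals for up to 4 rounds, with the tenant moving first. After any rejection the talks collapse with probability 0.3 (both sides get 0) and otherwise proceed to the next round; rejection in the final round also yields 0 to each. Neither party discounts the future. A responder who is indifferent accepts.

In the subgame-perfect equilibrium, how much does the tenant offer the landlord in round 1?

82.95

By backward induction:
Round 4 (the landlord proposes): rejection yields 0 for the tenant; the landlord offers 0 and keeps 150.
Round 3 (the tenant proposes): rejecting gives the landlord an expected 0.7 × 150 = 105; the tenant offers that and keeps 45.
Round 2 (the landlord proposes): rejecting gives the tenant an expected 0.7 × 45 = 31.5, so the landlord offers 31.5, keeping 118.5.
Round 1 (the tenant proposes): rejecting gives the landlord an expected 0.7 × 118.5 = 82.95, so the tenant offers 82.95, keeping 67.05.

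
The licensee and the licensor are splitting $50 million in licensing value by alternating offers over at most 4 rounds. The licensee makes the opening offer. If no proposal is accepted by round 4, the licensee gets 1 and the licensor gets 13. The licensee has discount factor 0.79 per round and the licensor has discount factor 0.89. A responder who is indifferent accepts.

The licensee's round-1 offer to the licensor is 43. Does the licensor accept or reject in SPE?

Work out the licensor's continuation value if the offer is rejected.
Round 4 (the licensor proposes): the licensee gets 1 if talks fail, so the licensor offers 1 and keeps 49.
Round 3 (the licensee proposes): the licensor can get 49 next round, worth 0.89 × 49 = 43.61 now, so the licensee offers 43.61, keeping 6.39.
Round 2 (the licensor proposes): the licensee can get 6.39 next round, worth 0.79 × 6.39 = 5.0481 now, so the licensor offers 5.0481, keeping 44.9519.
So by rejecting in round 1, the licensor gets 44.9519 next round, worth 0.89 × 44.9519 = 40.007191 now.
Offer 43 ≥ 40.007191, so the licensor accepts.

Accept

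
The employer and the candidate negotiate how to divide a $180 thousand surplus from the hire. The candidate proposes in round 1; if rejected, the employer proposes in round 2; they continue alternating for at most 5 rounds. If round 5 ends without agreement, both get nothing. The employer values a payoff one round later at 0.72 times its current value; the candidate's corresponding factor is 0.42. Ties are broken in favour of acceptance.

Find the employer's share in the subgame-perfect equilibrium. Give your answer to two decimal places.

Round 5 (the candidate proposes): the employer will accept anything ≥ 0, so the candidate offers 0 and keeps 180.
Round 4 (the employer proposes): the candidate can get 180 next round, worth 0.42 × 180 = 75.6 now, so the employer offers 75.6, keeping 104.4.
Round 3 (the candidate proposes): the employer can get 104.4 next round, worth 0.72 × 104.4 = 75.168 now. The candidate offers 75.168 and keeps 180 − 75.168 = 104.832.
Round 2 (the employer proposes): the candidate can get 104.832 next round, worth 0.42 × 104.832 = 44.02944 now; the employer offers that and keeps 135.97056.
Round 1 (the candidate proposes): the employer can get 135.97056 next round, worth 0.72 × 135.97056 = 97.8988032 now; the candidate offers that and keeps 82.1011968.

97.90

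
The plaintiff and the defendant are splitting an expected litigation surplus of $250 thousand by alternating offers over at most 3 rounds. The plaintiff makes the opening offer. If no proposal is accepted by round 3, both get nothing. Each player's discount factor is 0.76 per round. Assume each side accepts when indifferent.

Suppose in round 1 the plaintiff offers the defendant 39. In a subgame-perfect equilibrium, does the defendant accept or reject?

Reject

Round 3 (the plaintiff proposes): rejection yields 0 for the defendant; the plaintiff offers 0 and keeps 250.
Round 2 (the defendant proposes): the plaintiff can get 250 next round, worth 0.76 × 250 = 190 now. The defendant offers 190 and keeps 250 − 190 = 60.
So by rejecting in round 1, the defendant gets 60 next round, worth 0.76 × 60 = 45.6 now.
Offer 39 < 45.6, so the defendant rejects.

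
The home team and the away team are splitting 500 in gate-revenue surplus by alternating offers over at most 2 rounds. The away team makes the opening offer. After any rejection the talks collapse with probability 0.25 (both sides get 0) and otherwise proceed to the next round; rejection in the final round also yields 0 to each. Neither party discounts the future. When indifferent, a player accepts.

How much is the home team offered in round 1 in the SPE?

375

Round 2 (the home team proposes): rejection yields 0 for the away team; the home team offers 0 and keeps 500.
Round 1 (the away team proposes): rejecting gives the home team an expected 0.75 × 500 = 375, so the away team offers 375, keeping 125.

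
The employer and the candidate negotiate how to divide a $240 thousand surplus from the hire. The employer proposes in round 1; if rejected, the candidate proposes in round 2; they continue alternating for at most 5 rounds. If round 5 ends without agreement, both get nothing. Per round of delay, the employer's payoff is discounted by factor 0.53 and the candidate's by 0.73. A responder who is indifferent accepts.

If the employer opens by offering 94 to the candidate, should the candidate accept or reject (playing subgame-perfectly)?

Reject

Round 5 (the employer proposes): rejection yields 0 for the candidate; the employer offers 0 and keeps 240.
Round 4 (the candidate proposes): the employer can get 240 next round, worth 0.53 × 240 = 127.2 now. The candidate offers 127.2 and keeps 240 − 127.2 = 112.8.
Round 3 (the employer proposes): the candidate can get 112.8 next round, worth 0.73 × 112.8 = 82.344 now. The employer offers 82.344 and keeps 240 − 82.344 = 157.656.
Round 2 (the candidate proposes): the employer can get 157.656 next round, worth 0.53 × 157.656 = 83.55768 now, so the candidate offers 83.55768, keeping 156.44232.
So by rejecting in round 1, the candidate gets 156.44232 next round, worth 0.73 × 156.44232 = 114.2028936 now.
Offer 94 < 114.2028936, so the candidate rejects.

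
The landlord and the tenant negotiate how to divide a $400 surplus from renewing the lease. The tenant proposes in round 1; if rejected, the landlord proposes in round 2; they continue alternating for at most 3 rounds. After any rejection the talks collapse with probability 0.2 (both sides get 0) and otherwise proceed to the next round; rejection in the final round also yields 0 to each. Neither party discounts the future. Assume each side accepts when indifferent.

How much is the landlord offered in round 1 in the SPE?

Round 3 (the tenant proposes): rejection yields 0 for the landlord; the tenant offers 0 and keeps 400.
Round 2 (the landlord proposes): rejecting gives the tenant an expected 0.8 × 400 = 320; the landlord offers that and keeps 80.
Round 1 (the tenant proposes): rejecting gives the landlord an expected 0.8 × 80 = 64; the tenant offers that and keeps 336.

64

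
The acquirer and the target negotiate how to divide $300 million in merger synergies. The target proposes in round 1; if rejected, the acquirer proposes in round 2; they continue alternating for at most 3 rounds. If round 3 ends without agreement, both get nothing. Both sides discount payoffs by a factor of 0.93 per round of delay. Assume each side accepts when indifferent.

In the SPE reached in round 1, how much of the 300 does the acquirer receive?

19.53

Round 3 (the target proposes): rejection yields 0 for the acquirer; the target offers 0 and keeps 300.
Round 2 (the acquirer proposes): the target can get 300 next round, worth 0.93 × 300 = 279 now, so the acquirer offers 279, keeping 21.
Round 1 (the target proposes): the acquirer can get 21 next round, worth 0.93 × 21 = 19.53 now. The target offers 19.53 and keeps 300 − 19.53 = 280.47.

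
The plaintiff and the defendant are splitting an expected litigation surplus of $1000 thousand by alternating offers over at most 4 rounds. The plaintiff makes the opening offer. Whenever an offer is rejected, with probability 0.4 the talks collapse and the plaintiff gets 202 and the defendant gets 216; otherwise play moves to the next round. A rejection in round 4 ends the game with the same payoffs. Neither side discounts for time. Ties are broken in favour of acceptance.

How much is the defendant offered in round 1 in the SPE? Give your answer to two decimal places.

Round 4 (the defendant proposes): the plaintiff gets 202 if talks fail, so the defendant offers 202 and keeps 798.
Round 3 (the plaintiff proposes): rejecting gives the defendant an expected 0.6 × 798 + 0.4 × 216 = 565.2; the plaintiff offers that and keeps 434.8.
Round 2 (the defendant proposes): rejecting gives the plaintiff an expected 0.6 × 434.8 + 0.4 × 202 = 341.68. The defendant offers 341.68 and keeps 1000 − 341.68 = 658.32.
Round 1 (the plaintiff proposes): rejecting gives the defendant an expected 0.6 × 658.32 + 0.4 × 216 = 481.392; the plaintiff offers that and keeps 518.608.

481.39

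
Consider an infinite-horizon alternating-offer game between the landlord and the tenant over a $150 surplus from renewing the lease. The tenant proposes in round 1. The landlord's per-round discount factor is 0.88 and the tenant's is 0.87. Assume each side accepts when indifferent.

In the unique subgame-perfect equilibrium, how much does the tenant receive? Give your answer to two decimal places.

Let x be the tenant's share when the tenant proposes and y be the landlord's share when the landlord proposes.
The landlord accepts iff offered ≥ 0.88·y, so x = 150 − 0.88y. Symmetrically y = 150 − 0.87x.
Substituting: x = 150 − 0.88(150 − 0.87x), giving x(1 − 0.87·0.88) = 150(1 − 0.88).
So x = 150 × 0.12 / 0.2344 ≈ 76.7918, and the landlord receives 150 − x ≈ 73.2082.

76.79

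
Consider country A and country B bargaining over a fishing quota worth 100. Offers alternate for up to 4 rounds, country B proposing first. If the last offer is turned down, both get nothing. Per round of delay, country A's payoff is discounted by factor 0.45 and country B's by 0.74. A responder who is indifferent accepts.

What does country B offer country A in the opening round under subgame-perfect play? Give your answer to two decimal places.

By backward induction:
Round 4 (country A proposes): rejection yields 0 for country B; country A offers 0 and keeps 100.
Round 3 (country B proposes): country A can get 100 next round, worth 0.45 × 100 = 45 now; country B offers that and keeps 55.
Round 2 (country A proposes): country B can get 55 next round, worth 0.74 × 55 = 40.7 now, so country A offers 40.7, keeping 59.3.
Round 1 (country B proposes): country A can get 59.3 next round, worth 0.45 × 59.3 = 26.685 now. Country B offers 26.685 and keeps 100 − 26.685 = 73.315.

26.69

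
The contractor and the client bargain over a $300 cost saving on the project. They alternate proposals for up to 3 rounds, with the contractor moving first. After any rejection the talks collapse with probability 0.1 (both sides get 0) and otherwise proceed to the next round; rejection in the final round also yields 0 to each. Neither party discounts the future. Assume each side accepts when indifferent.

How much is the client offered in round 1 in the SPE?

Round 3 (the contractor proposes): rejection yields 0 for the client; the contractor offers 0 and keeps 300.
Round 2 (the client proposes): rejecting gives the contractor an expected 0.9 × 300 = 270, so the client offers 270, keeping 30.
Round 1 (the contractor proposes): rejecting gives the client an expected 0.9 × 30 = 27, so the contractor offers 27, keeping 273.

27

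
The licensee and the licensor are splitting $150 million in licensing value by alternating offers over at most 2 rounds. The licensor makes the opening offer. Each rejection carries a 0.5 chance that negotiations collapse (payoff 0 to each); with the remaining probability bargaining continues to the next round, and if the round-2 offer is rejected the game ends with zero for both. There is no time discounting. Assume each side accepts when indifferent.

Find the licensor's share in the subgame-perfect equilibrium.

75

Round 2 (the licensee proposes): the licensor will accept anything ≥ 0, so the licensee offers 0 and keeps 150.
Round 1 (the licensor proposes): rejecting gives the licensee an expected 0.5 × 150 = 75, so the licensor offers 75, keeping 75.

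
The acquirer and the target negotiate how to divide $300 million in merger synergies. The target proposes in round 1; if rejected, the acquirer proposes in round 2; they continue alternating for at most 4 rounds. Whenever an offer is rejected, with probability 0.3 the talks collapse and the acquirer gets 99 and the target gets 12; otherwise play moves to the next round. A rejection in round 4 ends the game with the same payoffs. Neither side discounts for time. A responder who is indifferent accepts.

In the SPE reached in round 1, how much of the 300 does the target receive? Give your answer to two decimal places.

Round 4 (the acquirer proposes): the target gets 12 if talks fail, so the acquirer offers 12 and keeps 288.
Round 3 (the target proposes): rejecting gives the acquirer an expected 0.7 × 288 + 0.3 × 99 = 231.3; the target offers that and keeps 68.7.
Round 2 (the acquirer proposes): rejecting gives the target an expected 0.7 × 68.7 + 0.3 × 12 = 51.69. The acquirer offers 51.69 and keeps 300 − 51.69 = 248.31.
Round 1 (the target proposes): rejecting gives the acquirer an expected 0.7 × 248.31 + 0.3 × 99 = 203.517; the target offers that and keeps 96.483.

96.48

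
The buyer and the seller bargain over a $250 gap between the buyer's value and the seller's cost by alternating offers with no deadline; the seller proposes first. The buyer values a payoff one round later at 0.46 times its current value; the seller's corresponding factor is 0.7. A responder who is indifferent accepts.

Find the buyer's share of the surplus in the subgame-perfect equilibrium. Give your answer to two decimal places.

50.88

Let x be the seller's share when the seller proposes and y be the buyer's share when the buyer proposes.
The buyer accepts iff offered ≥ 0.46·y, so x = 250 − 0.46y. Symmetrically y = 250 − 0.7x.
Substituting: x = 250 − 0.46(250 − 0.7x), giving x(1 − 0.7·0.46) = 250(1 − 0.46).
So x = 250 × 0.54 / 0.678 ≈ 199.1150, and the buyer receives 250 − x ≈ 50.8850.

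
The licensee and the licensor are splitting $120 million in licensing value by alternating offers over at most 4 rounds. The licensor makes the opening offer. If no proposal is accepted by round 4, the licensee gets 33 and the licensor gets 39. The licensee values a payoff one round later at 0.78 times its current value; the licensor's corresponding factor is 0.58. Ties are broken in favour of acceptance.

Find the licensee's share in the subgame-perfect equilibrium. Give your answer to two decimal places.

Round 4 (the licensee proposes): the licensor gets 39 if talks fail, so the licensee offers 39 and keeps 81.
Round 3 (the licensor proposes): the licensee can get 81 next round, worth 0.78 × 81 = 63.18 now; the licensor offers that and keeps 56.82.
Round 2 (the licensee proposes): the licensor can get 56.82 next round, worth 0.58 × 56.82 = 32.9556 now. The licensee offers 32.9556 and keeps 120 − 32.9556 = 87.0444.
Round 1 (the licensor proposes): the licensee can get 87.0444 next round, worth 0.78 × 87.0444 = 67.894632 now, so the licensor offers 67.894632, keeping 52.105368.

67.89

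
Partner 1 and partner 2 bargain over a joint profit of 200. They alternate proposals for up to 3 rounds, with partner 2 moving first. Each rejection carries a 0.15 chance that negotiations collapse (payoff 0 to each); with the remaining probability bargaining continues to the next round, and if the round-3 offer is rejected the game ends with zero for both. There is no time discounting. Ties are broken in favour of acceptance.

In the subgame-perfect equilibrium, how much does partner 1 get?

Round 3 (partner 2 proposes): rejection yields 0 for partner 1; partner 2 offers 0 and keeps 200.
Round 2 (partner 1 proposes): rejecting gives partner 2 an expected 0.85 × 200 = 170. Partner 1 offers 170 and keeps 200 − 170 = 30.
Round 1 (partner 2 proposes): rejecting gives partner 1 an expected 0.85 × 30 = 25.5; partner 2 offers that and keeps 174.5.

25.5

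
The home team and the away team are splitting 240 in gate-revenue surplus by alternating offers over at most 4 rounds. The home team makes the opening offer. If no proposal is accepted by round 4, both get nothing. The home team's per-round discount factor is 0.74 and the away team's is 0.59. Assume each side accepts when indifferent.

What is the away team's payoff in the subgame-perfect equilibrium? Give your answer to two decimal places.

Round 4 (the away team proposes): rejection yields 0 for the home team; the away team offers 0 and keeps 240.
Round 3 (the home team proposes): the away team can get 240 next round, worth 0.59 × 240 = 141.6 now, so the home team offers 141.6, keeping 98.4.
Round 2 (the away team proposes): the home team can get 98.4 next round, worth 0.74 × 98.4 = 72.816 now, so the away team offers 72.816, keeping 167.184.
Round 1 (the home team proposes): the away team can get 167.184 next round, worth 0.59 × 167.184 = 98.63856 now; the home team offers that and keeps 141.36144.

98.64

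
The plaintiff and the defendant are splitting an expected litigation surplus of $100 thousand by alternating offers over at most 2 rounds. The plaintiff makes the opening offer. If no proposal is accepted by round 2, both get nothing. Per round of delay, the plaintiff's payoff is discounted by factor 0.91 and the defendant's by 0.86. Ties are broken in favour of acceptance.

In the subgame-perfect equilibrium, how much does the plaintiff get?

14

Solve by backward induction from round 2.
Round 2 (the defendant proposes): rejection yields 0 for the plaintiff; the defendant offers 0 and keeps 100.
Round 1 (the plaintiff proposes): the defendant can get 100 next round, worth 0.86 × 100 = 86 now; the plaintiff offers that and keeps 14.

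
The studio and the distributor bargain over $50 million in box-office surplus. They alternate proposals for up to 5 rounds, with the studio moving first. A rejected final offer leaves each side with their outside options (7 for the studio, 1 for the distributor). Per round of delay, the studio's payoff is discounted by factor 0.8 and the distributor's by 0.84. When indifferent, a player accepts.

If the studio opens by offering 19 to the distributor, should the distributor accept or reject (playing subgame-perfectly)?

Accept

Work out the distributor's continuation value if the offer is rejected.
Round 5 (the studio proposes): the distributor gets 1 if talks fail, so the studio offers 1 and keeps 49.
Round 4 (the distributor proposes): the studio can get 49 next round, worth 0.8 × 49 = 39.2 now. The distributor offers 39.2 and keeps 50 − 39.2 = 10.8.
Round 3 (the studio proposes): the distributor can get 10.8 next round, worth 0.84 × 10.8 = 9.072 now. The studio offers 9.072 and keeps 50 − 9.072 = 40.928.
Round 2 (the distributor proposes): the studio can get 40.928 next round, worth 0.8 × 40.928 = 32.7424 now. The distributor offers 32.7424 and keeps 50 − 32.7424 = 17.2576.
So by rejecting in round 1, the distributor gets 17.2576 next round, worth 0.84 × 17.2576 = 14.496384 now.
Offer 19 ≥ 14.496384, so the distributor accepts.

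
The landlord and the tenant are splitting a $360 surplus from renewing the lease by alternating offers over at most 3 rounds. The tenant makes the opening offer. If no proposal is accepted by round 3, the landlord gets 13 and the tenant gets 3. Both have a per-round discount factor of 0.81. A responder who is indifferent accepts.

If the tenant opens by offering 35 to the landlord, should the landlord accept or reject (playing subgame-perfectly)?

Round 3 (the tenant proposes): the landlord gets 13 if talks fail, so the tenant offers 13 and keeps 347.
Round 2 (the landlord proposes): the tenant can get 347 next round, worth 0.81 × 347 = 281.07 now; the landlord offers that and keeps 78.93.
So by rejecting in round 1, the landlord gets 78.93 next round, worth 0.81 × 78.93 = 63.9333 now.
Offer 35 < 63.9333, so the landlord rejects.

Reject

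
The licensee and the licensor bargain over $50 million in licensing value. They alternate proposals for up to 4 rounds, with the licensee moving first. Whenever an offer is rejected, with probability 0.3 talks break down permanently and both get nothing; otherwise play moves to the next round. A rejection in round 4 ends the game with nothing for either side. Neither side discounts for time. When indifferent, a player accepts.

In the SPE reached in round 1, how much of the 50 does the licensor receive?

27.65

By backward induction:
Round 4 (the licensor proposes): rejection yields 0 for the licensee; the licensor offers 0 and keeps 50.
Round 3 (the licensee proposes): rejecting gives the licensor an expected 0.7 × 50 = 35; the licensee offers that and keeps 15.
Round 2 (the licensor proposes): rejecting gives the licensee an expected 0.7 × 15 = 10.5. The licensor offers 10.5 and keeps 50 − 10.5 = 39.5.
Round 1 (the licensee proposes): rejecting gives the licensor an expected 0.7 × 39.5 = 27.65, so the licensee offers 27.65, keeping 22.35.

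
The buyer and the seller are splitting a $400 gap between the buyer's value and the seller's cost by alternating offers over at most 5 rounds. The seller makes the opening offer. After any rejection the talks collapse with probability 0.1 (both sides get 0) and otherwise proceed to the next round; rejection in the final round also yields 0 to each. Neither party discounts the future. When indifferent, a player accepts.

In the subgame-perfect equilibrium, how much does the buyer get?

65.16

By backward induction:
Round 5 (the seller proposes): rejection yields 0 for the buyer; the seller offers 0 and keeps 400.
Round 4 (the buyer proposes): rejecting gives the seller an expected 0.9 × 400 = 360, so the buyer offers 360, keeping 40.
Round 3 (the seller proposes): rejecting gives the buyer an expected 0.9 × 40 = 36; the seller offers that and keeps 364.
Round 2 (the buyer proposes): rejecting gives the seller an expected 0.9 × 364 = 327.6; the buyer offers that and keeps 72.4.
Round 1 (the seller proposes): rejecting gives the buyer an expected 0.9 × 72.4 = 65.16. The seller offers 65.16 and keeps 400 − 65.16 = 334.84.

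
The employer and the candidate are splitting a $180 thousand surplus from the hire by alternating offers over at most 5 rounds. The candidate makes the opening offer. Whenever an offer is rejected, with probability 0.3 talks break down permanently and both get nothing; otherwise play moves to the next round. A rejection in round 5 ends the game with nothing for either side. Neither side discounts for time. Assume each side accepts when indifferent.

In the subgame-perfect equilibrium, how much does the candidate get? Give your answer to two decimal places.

Round 5 (the candidate proposes): rejection yields 0 for the employer; the candidate offers 0 and keeps 180.
Round 4 (the employer proposes): rejecting gives the candidate an expected 0.7 × 180 = 126; the employer offers that and keeps 54.
Round 3 (the candidate proposes): rejecting gives the employer an expected 0.7 × 54 = 37.8; the candidate offers that and keeps 142.2.
Round 2 (the employer proposes): rejecting gives the candidate an expected 0.7 × 142.2 = 99.54; the employer offers that and keeps 80.46.
Round 1 (the candidate proposes): rejecting gives the employer an expected 0.7 × 80.46 = 56.322; the candidate offers that and keeps 123.678.

123.68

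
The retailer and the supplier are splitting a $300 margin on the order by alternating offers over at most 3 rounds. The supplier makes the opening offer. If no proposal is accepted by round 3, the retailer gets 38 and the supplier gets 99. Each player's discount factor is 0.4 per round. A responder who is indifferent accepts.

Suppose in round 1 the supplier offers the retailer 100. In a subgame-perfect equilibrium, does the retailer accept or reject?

Accept

Work out the retailer's continuation value if the offer is rejected.
Round 3 (the supplier proposes): the retailer gets 38 if talks fail, so the supplier offers 38 and keeps 262.
Round 2 (the retailer proposes): the supplier can get 262 next round, worth 0.4 × 262 = 104.8 now. The retailer offers 104.8 and keeps 300 − 104.8 = 195.2.
So by rejecting in round 1, the retailer gets 195.2 next round, worth 0.4 × 195.2 = 78.08 now.
Offer 100 ≥ 78.08, so the retailer accepts.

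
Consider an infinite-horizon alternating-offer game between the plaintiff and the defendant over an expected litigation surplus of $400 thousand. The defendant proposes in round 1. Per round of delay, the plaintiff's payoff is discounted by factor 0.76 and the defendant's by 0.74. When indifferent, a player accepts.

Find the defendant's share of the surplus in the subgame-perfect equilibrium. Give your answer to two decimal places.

219.38

In a stationary SPE each proposer offers the other exactly their discounted continuation value.
If the defendant keeps x when proposing and the plaintiff keeps y when proposing, then x = 400 − 0.76y and y = 400 − 0.74x.
Solving: x = 400(1 − 0.76) / (1 − 0.74·0.76) = 96 / 0.4376 ≈ 219.3784.
The plaintiff gets 400 − 219.3784 ≈ 180.6216.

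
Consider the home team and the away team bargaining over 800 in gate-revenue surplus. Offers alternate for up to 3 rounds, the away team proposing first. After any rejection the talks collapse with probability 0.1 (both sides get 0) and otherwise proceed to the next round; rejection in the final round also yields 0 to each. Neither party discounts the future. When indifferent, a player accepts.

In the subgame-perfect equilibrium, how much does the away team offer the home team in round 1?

72

By backward induction:
Round 3 (the away team proposes): the home team will accept anything ≥ 0, so the away team offers 0 and keeps 800.
Round 2 (the home team proposes): rejecting gives the away team an expected 0.9 × 800 = 720, so the home team offers 720, keeping 80.
Round 1 (the away team proposes): rejecting gives the home team an expected 0.9 × 80 = 72, so the away team offers 72, keeping 728.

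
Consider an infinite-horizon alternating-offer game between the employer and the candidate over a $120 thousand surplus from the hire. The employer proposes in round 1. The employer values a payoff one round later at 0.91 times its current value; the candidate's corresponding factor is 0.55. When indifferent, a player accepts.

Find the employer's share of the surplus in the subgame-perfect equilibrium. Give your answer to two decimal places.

In a stationary SPE each proposer offers the other exactly their discounted continuation value.
If the employer keeps x when proposing and the candidate keeps y when proposing, then x = 120 − 0.55y and y = 120 − 0.91x.
Solving: x = 120(1 − 0.55) / (1 − 0.91·0.55) = 54 / 0.4995 ≈ 108.1081.
The candidate gets 120 − 108.1081 ≈ 11.8919.

108.11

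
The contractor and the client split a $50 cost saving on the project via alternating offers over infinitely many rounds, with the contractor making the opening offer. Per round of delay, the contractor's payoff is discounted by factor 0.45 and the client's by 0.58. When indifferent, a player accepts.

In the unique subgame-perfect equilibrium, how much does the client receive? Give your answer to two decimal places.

21.58

Let x be the contractor's share when the contractor proposes and y be the client's share when the client proposes.
The client accepts iff offered ≥ 0.58·y, so x = 50 − 0.58y. Symmetrically y = 50 − 0.45x.
Substituting: x = 50 − 0.58(50 − 0.45x), giving x(1 − 0.45·0.58) = 50(1 − 0.58).
So x = 50 × 0.42 / 0.739 ≈ 28.4168, and the client receives 50 − x ≈ 21.5832.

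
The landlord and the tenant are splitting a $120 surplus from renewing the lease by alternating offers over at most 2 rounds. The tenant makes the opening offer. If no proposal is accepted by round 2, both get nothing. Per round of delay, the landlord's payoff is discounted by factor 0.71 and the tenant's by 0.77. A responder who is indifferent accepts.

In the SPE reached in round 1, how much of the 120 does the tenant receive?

34.8

Solve by backward induction from round 2.
Round 2 (the landlord proposes): the tenant will accept anything ≥ 0, so the landlord offers 0 and keeps 120.
Round 1 (the tenant proposes): the landlord can get 120 next round, worth 0.71 × 120 = 85.2 now; the tenant offers that and keeps 34.8.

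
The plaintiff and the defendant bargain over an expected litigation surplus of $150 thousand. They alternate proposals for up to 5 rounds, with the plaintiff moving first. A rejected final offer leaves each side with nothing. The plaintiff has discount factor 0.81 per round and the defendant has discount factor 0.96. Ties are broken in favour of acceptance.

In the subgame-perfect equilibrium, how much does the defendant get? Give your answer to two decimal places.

48.64

Round 5 (the plaintiff proposes): rejection yields 0 for the defendant; the plaintiff offers 0 and keeps 150.
Round 4 (the defendant proposes): the plaintiff can get 150 next round, worth 0.81 × 150 = 121.5 now. The defendant offers 121.5 and keeps 150 − 121.5 = 28.5.
Round 3 (the plaintiff proposes): the defendant can get 28.5 next round, worth 0.96 × 28.5 = 27.36 now, so the plaintiff offers 27.36, keeping 122.64.
Round 2 (the defendant proposes): the plaintiff can get 122.64 next round, worth 0.81 × 122.64 = 99.3384 now, so the defendant offers 99.3384, keeping 50.6616.
Round 1 (the plaintiff proposes): the defendant can get 50.6616 next round, worth 0.96 × 50.6616 = 48.635136 now, so the plaintiff offers 48.635136, keeping 101.364864.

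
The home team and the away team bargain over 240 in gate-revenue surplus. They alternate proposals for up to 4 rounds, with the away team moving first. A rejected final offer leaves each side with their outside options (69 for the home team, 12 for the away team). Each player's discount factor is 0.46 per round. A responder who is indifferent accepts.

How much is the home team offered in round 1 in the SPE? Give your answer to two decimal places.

81.81

Round 4 (the home team proposes): the away team gets 12 if talks fail, so the home team offers 12 and keeps 228.
Round 3 (the away team proposes): the home team can get 228 next round, worth 0.46 × 228 = 104.88 now, so the away team offers 104.88, keeping 135.12.
Round 2 (the home team proposes): the away team can get 135.12 next round, worth 0.46 × 135.12 = 62.1552 now. The home team offers 62.1552 and keeps 240 − 62.1552 = 177.8448.
Round 1 (the away team proposes): the home team can get 177.8448 next round, worth 0.46 × 177.8448 = 81.808608 now; the away team offers that and keeps 158.191392.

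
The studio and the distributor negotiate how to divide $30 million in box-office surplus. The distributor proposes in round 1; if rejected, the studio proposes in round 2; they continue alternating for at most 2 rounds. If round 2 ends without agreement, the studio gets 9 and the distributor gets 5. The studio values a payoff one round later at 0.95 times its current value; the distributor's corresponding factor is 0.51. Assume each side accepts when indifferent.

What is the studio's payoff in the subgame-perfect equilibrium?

Round 2 (the studio proposes): the distributor gets 5 if talks fail, so the studio offers 5 and keeps 25.
Round 1 (the distributor proposes): the studio can get 25 next round, worth 0.95 × 25 = 23.75 now, so the distributor offers 23.75, keeping 6.25.

23.75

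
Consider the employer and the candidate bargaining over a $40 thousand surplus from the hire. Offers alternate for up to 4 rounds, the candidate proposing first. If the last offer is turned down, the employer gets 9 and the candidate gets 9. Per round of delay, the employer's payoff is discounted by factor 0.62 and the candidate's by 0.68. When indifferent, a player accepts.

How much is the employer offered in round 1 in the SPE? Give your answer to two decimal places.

Round 4 (the employer proposes): the candidate gets 9 if talks fail, so the employer offers 9 and keeps 31.
Round 3 (the candidate proposes): the employer can get 31 next round, worth 0.62 × 31 = 19.22 now. The candidate offers 19.22 and keeps 40 − 19.22 = 20.78.
Round 2 (the employer proposes): the candidate can get 20.78 next round, worth 0.68 × 20.78 = 14.1304 now. The employer offers 14.1304 and keeps 40 − 14.1304 = 25.8696.
Round 1 (the candidate proposes): the employer can get 25.8696 next round, worth 0.62 × 25.8696 = 16.039152 now. The candidate offers 16.039152 and keeps 40 − 16.039152 = 23.960848.

16.04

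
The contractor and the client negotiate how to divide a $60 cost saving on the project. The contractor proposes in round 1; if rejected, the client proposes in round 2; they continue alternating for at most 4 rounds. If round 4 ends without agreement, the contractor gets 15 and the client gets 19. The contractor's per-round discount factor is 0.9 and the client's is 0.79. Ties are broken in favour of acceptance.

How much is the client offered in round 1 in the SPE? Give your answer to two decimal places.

30.02

By backward induction:
Round 4 (the client proposes): the contractor gets 15 if talks fail, so the client offers 15 and keeps 45.
Round 3 (the contractor proposes): the client can get 45 next round, worth 0.79 × 45 = 35.55 now, so the contractor offers 35.55, keeping 24.45.
Round 2 (the client proposes): the contractor can get 24.45 next round, worth 0.9 × 24.45 = 22.005 now, so the client offers 22.005, keeping 37.995.
Round 1 (the contractor proposes): the client can get 37.995 next round, worth 0.79 × 37.995 = 30.01605 now, so the contractor offers 30.01605, keeping 29.98395.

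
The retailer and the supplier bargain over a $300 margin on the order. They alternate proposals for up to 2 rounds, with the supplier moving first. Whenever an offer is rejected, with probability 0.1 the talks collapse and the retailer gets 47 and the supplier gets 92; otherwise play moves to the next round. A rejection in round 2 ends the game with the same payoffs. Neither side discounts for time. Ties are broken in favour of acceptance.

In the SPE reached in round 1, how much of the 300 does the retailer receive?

191.9

Round 2 (the retailer proposes): the supplier gets 92 if talks fail, so the retailer offers 92 and keeps 208.
Round 1 (the supplier proposes): rejecting gives the retailer an expected 0.9 × 208 + 0.1 × 47 = 191.9; the supplier offers that and keeps 108.1.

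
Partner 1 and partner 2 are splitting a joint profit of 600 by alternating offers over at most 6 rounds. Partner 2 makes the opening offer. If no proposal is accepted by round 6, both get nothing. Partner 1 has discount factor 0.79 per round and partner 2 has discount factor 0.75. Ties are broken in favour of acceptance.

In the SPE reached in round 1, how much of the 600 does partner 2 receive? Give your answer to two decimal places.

Round 6 (partner 1 proposes): partner 2 will accept anything ≥ 0, so partner 1 offers 0 and keeps 600.
Round 5 (partner 2 proposes): partner 1 can get 600 next round, worth 0.79 × 600 = 474 now. Partner 2 offers 474 and keeps 600 − 474 = 126.
Round 4 (partner 1 proposes): partner 2 can get 126 next round, worth 0.75 × 126 = 94.5 now. Partner 1 offers 94.5 and keeps 600 − 94.5 = 505.5.
Round 3 (partner 2 proposes): partner 1 can get 505.5 next round, worth 0.79 × 505.5 = 399.345 now; partner 2 offers that and keeps 200.655.
Round 2 (partner 1 proposes): partner 2 can get 200.655 next round, worth 0.75 × 200.655 = 150.49125 now. Partner 1 offers 150.49125 and keeps 600 − 150.49125 = 449.50875.
Round 1 (partner 2 proposes): partner 1 can get 449.50875 next round, worth 0.79 × 449.50875 = 355.1119125 now. Partner 2 offers 355.1119125 and keeps 600 − 355.1119125 = 244.8880875.

244.89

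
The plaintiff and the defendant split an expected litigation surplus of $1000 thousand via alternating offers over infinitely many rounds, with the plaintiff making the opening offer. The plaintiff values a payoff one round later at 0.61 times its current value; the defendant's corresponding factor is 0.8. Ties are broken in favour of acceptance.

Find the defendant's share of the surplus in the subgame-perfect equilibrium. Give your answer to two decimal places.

609.38

Let x be the plaintiff's share when the plaintiff proposes and y be the defendant's share when the defendant proposes.
The defendant accepts iff offered ≥ 0.8·y, so x = 1000 − 0.8y. Symmetrically y = 1000 − 0.61x.
Substituting: x = 1000 − 0.8(1000 − 0.61x), giving x(1 − 0.61·0.8) = 1000(1 − 0.8).
So x = 1000 × 0.2 / 0.512 = 390.625, and the defendant receives 1000 − x = 609.375.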